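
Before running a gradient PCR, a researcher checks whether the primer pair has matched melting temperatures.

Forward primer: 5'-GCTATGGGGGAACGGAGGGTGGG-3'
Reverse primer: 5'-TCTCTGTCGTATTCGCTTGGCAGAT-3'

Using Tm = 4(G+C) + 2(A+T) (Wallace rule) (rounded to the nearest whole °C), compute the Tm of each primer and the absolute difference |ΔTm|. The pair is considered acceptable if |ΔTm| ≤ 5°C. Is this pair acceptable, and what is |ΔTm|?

|ΔTm| = 4°C; the pair is acceptable.

Forward: A=4 T=3 G=14 C=2 → Tm = 2·7 + 4·16 = 78°C.
Reverse: A=3 T=10 G=6 C=6 → Tm = 2·13 + 4·12 = 74°C.
|ΔTm| = |78 − 74| = 4°C, ≤ 5°C.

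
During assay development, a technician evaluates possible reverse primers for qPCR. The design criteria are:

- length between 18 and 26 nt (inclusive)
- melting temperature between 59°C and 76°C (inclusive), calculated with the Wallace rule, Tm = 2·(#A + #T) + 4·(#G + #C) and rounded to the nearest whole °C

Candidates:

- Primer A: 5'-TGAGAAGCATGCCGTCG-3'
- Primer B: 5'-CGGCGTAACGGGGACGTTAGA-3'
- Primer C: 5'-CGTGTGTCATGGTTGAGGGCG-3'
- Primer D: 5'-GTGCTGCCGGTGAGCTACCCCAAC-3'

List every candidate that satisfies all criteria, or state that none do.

Primer B and Primer C.

Primer A (17 nt, A=4 T=3 G=6 C=4): length 17, outside 18–26 ✗; Tm = 2·7 + 4·10 = 54°C, outside 59–76°C ✗ — fails.
Primer B (21 nt, A=5 T=3 G=9 C=4): length 21 ✓; Tm = 2·8 + 4·13 = 68°C ✓ — passes.
Primer C (21 nt, A=2 T=6 G=10 C=3): length 21 ✓; Tm = 2·8 + 4·13 = 68°C ✓ — passes.
Primer D (24 nt, A=4 T=4 G=7 C=9): length 24 ✓; Tm = 2·8 + 4·16 = 80°C, outside 59–76°C ✗ — fails.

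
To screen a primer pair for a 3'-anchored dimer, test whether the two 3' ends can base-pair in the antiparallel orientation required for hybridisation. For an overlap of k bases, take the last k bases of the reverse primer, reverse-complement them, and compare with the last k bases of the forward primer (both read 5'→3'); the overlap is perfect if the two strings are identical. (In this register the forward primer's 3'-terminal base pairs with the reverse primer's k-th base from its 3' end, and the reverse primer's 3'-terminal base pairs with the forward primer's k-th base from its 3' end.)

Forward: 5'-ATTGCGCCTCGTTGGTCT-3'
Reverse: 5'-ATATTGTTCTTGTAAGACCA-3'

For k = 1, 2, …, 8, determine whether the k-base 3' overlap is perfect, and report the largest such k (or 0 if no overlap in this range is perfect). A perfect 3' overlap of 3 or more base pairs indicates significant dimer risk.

Last 8 bases (5'→3') — forward …GTTGGTCT, reverse …TAAGACCA.
Reverse complement of the reverse primer's last 8 bases: TGGTCTTA; its first k bases are the reverse complement of the reverse primer's last k bases, so a perfect k-base overlap needs the forward primer's last k bases to equal them.
Comparing (forward last k vs required): k=1: T vs T ✓; k=2: CT vs TG ✗; k=3: TCT vs TGG ✗; k=4: GTCT vs TGGT ✗; k=5: GGTCT vs TGGTC ✗; k=6: TGGTCT vs TGGTCT ✓; k=7: TTGGTCT vs TGGTCTT ✗; k=8: GTTGGTCT vs TGGTCTTA ✗.
Perfect overlaps at k = 1, 6; the largest is 6.

Longest perfect overlap: 6 complementary base pairs; significant dimer risk (threshold 3).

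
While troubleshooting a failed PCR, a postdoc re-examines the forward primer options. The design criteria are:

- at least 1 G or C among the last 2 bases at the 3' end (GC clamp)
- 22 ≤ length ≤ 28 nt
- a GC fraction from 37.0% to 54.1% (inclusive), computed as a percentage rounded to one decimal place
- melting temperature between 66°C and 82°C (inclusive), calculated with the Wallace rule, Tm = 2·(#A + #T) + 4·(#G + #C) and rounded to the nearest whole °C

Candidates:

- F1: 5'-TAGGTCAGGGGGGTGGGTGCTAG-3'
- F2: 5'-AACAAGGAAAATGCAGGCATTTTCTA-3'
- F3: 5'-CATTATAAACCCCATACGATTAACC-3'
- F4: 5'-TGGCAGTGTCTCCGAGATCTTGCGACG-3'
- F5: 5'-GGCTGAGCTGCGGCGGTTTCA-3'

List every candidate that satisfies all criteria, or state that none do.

F1 (23 nt, A=3 T=5 G=13 C=2): 3' end AG has 1 G/C ✓; length 23 ✓; GC 15/23 = 65.2%, outside 37.0–54.1% ✗; Tm = 2·8 + 4·15 = 76°C ✓ — fails.
F2 (26 nt, A=11 T=6 G=5 C=4): 3' end TA has 0 G/C, need ≥1 ✗; length 26 ✓; GC 9/26 = 34.6%, outside 37.0–54.1% ✗; Tm = 2·17 + 4·9 = 70°C ✓ — fails.
F3 (25 nt, A=10 T=6 G=1 C=8): 3' end CC has 2 G/C ✓; length 25 ✓; GC 9/25 = 36.0%, outside 37.0–54.1% ✗; Tm = 2·16 + 4·9 = 68°C ✓ — fails.
F4 (27 nt, A=4 T=7 G=9 C=7): 3' end CG has 2 G/C ✓; length 27 ✓; GC 16/27 = 59.3%, outside 37.0–54.1% ✗; Tm = 2·11 + 4·16 = 86°C, outside 66–82°C ✗ — fails.
F5 (21 nt, A=2 T=5 G=9 C=5): 3' end CA has 1 G/C ✓; length 21, outside 22–28 ✗; GC 14/21 = 66.7%, outside 37.0–54.1% ✗; Tm = 2·7 + 4·14 = 70°C ✓ — fails.

None of the candidates satisfy all criteria.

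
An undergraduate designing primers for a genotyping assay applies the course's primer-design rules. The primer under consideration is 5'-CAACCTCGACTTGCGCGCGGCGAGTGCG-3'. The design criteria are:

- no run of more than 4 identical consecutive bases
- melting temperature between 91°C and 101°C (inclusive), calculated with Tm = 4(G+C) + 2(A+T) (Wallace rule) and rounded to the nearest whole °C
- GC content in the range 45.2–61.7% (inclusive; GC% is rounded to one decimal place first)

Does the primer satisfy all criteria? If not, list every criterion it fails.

Base counts: A=4, T=4, G=10, C=10 (length 28).
homopolymer run: longest run = 2 ✓
Tm: Tm = 2·8 + 4·20 = 96°C ✓
GC content: GC 20/28 = 71.4%, outside 45.2–61.7% ✗

Fails: GC content.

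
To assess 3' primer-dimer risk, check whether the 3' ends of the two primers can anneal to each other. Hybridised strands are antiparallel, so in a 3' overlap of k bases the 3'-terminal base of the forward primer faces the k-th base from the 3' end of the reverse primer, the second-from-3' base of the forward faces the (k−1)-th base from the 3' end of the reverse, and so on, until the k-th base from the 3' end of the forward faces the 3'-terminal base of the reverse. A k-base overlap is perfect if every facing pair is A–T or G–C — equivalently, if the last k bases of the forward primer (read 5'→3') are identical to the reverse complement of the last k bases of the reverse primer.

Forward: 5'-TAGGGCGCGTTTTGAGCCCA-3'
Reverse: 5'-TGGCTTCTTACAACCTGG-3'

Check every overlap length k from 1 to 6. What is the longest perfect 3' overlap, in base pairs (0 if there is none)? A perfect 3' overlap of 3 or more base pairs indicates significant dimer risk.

Last 6 bases (5'→3') — forward …AGCCCA, reverse …ACCTGG.
Reverse complement of the reverse primer's last 6 bases: CCAGGT; its first k bases are the reverse complement of the reverse primer's last k bases, so a perfect k-base overlap needs the forward primer's last k bases to equal them.
Comparing (forward last k vs required): k=1: A vs C ✗; k=2: CA vs CC ✗; k=3: CCA vs CCA ✓; k=4: CCCA vs CCAG ✗; k=5: GCCCA vs CCAGG ✗; k=6: AGCCCA vs CCAGGT ✗.
Only k = 3 is perfect, so the longest perfect 3' overlap is 3.

Longest perfect overlap: 3 complementary base pairs; significant dimer risk (threshold 3).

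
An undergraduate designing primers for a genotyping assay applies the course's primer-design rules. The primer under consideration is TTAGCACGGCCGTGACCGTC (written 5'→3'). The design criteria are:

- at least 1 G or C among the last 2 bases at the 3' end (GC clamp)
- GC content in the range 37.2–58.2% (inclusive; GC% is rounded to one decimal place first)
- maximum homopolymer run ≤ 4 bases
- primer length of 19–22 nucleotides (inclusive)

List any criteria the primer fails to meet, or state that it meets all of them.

Fails: GC content.

Base counts: A=3, T=4, G=6, C=7 (length 20).
GC clamp: 3' end TC has 1 G/C ✓
GC content: GC 13/20 = 65.0%, outside 37.2–58.2% ✗
homopolymer run: longest run = 2 ✓
length: length 20 ✓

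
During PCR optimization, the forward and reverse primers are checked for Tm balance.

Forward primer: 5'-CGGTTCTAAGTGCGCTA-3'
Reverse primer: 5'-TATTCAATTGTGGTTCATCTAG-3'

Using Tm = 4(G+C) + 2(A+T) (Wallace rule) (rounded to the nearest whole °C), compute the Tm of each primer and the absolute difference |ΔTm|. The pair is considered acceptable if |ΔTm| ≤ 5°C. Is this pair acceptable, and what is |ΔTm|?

Forward: A=3 T=5 G=5 C=4 → Tm = 2·8 + 4·9 = 52°C.
Reverse: A=5 T=10 G=4 C=3 → Tm = 2·15 + 4·7 = 58°C.
|ΔTm| = |52 − 58| = 6°C, > 5°C.

|ΔTm| = 6°C; the pair is not acceptable.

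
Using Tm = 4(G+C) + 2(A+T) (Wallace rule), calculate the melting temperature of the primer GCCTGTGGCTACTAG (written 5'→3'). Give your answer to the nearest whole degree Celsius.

Base counts: A=2, T=4, G=5, C=4 (length 15).
Tm = 2·(2+4) + 4·(5+4) = 2·6 + 4·9 = 12 + 36 = 48°C.

48°C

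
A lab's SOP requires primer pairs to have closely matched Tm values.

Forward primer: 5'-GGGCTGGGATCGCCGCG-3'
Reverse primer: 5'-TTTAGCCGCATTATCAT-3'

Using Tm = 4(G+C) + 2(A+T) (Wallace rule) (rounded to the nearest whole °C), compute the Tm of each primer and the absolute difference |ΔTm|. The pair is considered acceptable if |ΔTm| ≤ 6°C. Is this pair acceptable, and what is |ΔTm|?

|ΔTm| = 16°C; the pair is not acceptable.

Forward: A=1 T=2 G=9 C=5 → Tm = 2·3 + 4·14 = 62°C.
Reverse: A=4 T=7 G=2 C=4 → Tm = 2·11 + 4·6 = 46°C.
|ΔTm| = |62 − 46| = 16°C, > 6°C.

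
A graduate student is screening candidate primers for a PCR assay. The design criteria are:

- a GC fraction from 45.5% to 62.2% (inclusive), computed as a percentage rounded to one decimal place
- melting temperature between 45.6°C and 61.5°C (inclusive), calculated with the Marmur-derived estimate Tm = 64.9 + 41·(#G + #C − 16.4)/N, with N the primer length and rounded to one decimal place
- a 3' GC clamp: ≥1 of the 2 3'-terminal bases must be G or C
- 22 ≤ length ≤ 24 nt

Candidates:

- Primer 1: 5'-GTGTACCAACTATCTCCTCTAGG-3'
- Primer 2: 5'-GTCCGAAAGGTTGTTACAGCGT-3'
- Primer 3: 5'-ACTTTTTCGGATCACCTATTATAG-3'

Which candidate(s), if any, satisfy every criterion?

Primer 1 (23 nt, A=5 T=7 G=4 C=7): GC 11/23 = 47.8% ✓; Tm = 64.9 + 41·(11 − 16.4)/23 = 55.3°C ✓; 3' end GG has 2 G/C ✓; length 23 ✓ — passes.
Primer 2 (22 nt, A=5 T=6 G=7 C=4): GC 11/22 = 50.0% ✓; Tm = 64.9 + 41·(11 − 16.4)/22 = 54.8°C ✓; 3' end GT has 1 G/C ✓; length 22 ✓ — passes.
Primer 3 (24 nt, A=6 T=10 G=3 C=5): GC 8/24 = 33.3%, outside 45.5–62.2% ✗; Tm = 64.9 + 41·(8 − 16.4)/24 = 50.6°C ✓; 3' end AG has 1 G/C ✓; length 24 ✓ — fails.

Primer 1 and Primer 2.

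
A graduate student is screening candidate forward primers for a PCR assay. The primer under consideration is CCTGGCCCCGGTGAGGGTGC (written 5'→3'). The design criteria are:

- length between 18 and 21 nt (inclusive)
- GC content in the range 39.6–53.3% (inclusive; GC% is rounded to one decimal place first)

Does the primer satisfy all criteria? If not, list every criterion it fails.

Fails: GC content.

Base counts: A=1, T=3, G=9, C=7 (length 20).
length: length 20 ✓
GC content: GC 16/20 = 80.0%, outside 39.6–53.3% ✗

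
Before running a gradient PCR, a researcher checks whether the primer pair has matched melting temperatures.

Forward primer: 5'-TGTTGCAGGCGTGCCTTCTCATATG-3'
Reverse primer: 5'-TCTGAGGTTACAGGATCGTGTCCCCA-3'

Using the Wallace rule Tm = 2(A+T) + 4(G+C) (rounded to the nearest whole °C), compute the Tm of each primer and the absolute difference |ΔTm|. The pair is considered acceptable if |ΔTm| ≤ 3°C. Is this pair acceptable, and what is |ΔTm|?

|ΔTm| = 4°C; the pair is not acceptable.

Forward: A=3 T=9 G=7 C=6 → Tm = 2·12 + 4·13 = 76°C.
Reverse: A=5 T=7 G=7 C=7 → Tm = 2·12 + 4·14 = 80°C.
|ΔTm| = |76 − 80| = 4°C, > 3°C.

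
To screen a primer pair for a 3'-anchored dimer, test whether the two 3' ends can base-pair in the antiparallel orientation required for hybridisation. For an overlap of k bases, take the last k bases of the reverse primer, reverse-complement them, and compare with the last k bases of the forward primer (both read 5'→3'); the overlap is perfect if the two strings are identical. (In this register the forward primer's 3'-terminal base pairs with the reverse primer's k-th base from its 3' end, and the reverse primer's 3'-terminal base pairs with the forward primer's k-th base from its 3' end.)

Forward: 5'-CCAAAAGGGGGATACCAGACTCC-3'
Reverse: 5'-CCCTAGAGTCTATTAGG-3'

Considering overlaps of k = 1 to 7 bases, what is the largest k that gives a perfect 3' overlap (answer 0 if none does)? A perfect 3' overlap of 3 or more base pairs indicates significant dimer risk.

Longest perfect overlap: 2 complementary base pairs; below the dimer-risk threshold (threshold 3).

Last 7 bases (5'→3') — forward …AGACTCC, reverse …TATTAGG.
Reverse complement of the reverse primer's last 7 bases: CCTAATA; its first k bases are the reverse complement of the reverse primer's last k bases, so a perfect k-base overlap needs the forward primer's last k bases to equal them.
Comparing (forward last k vs required): k=1: C vs C ✓; k=2: CC vs CC ✓; k=3: TCC vs CCT ✗; k=4: CTCC vs CCTA ✗; k=5: ACTCC vs CCTAA ✗; k=6: GACTCC vs CCTAAT ✗; k=7: AGACTCC vs CCTAATA ✗.
Perfect overlaps at k = 1, 2; the largest is 2.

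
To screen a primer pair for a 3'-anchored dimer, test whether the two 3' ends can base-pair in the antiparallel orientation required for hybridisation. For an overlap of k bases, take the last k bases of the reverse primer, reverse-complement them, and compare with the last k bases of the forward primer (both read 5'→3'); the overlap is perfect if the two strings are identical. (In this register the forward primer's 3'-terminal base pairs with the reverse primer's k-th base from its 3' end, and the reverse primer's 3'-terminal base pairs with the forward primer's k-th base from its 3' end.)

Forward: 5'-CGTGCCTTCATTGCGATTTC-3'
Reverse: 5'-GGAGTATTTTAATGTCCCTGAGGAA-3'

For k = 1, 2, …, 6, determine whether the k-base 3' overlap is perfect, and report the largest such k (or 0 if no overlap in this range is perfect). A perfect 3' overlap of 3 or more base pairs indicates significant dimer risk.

Last 6 bases (5'→3') — forward …GATTTC, reverse …GAGGAA.
Reverse complement of the reverse primer's last 6 bases: TTCCTC; its first k bases are the reverse complement of the reverse primer's last k bases, so a perfect k-base overlap needs the forward primer's last k bases to equal them.
Comparing (forward last k vs required): k=1: C vs T ✗; k=2: TC vs TT ✗; k=3: TTC vs TTC ✓; k=4: TTTC vs TTCC ✗; k=5: ATTTC vs TTCCT ✗; k=6: GATTTC vs TTCCTC ✗.
Only k = 3 is perfect, so the longest perfect 3' overlap is 3.

Longest perfect overlap: 3 complementary base pairs; significant dimer risk (threshold 3).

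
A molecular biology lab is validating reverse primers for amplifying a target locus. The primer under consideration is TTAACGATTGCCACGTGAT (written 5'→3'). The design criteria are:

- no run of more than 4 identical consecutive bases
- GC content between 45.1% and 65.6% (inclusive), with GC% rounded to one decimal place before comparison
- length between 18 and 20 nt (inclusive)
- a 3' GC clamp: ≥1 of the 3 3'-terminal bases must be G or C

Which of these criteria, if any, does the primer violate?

Base counts: A=5, T=6, G=4, C=4 (length 19).
homopolymer run: longest run = 2 ✓
GC content: GC 8/19 = 42.1%, outside 45.1–65.6% ✗
length: length 19 ✓
GC clamp: 3' end GAT has 1 G/C ✓

Fails: GC content.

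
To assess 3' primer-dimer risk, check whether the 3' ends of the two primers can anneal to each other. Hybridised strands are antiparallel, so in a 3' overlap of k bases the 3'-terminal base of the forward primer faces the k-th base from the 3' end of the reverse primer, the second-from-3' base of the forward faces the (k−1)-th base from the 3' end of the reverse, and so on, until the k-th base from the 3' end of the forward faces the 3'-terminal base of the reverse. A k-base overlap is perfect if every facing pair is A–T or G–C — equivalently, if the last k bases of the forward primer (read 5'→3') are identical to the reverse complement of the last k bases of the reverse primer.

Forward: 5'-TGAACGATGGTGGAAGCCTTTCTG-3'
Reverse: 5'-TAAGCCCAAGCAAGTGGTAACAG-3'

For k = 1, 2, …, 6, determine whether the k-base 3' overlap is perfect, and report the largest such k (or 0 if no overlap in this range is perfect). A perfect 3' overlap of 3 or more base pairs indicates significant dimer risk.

Longest perfect overlap: 3 complementary base pairs; significant dimer risk (threshold 3).

Last 6 bases (5'→3') — forward …TTTCTG, reverse …TAACAG.
Reverse complement of the reverse primer's last 6 bases: CTGTTA; its first k bases are the reverse complement of the reverse primer's last k bases, so a perfect k-base overlap needs the forward primer's last k bases to equal them.
Comparing (forward last k vs required): k=1: G vs C ✗; k=2: TG vs CT ✗; k=3: CTG vs CTG ✓; k=4: TCTG vs CTGT ✗; k=5: TTCTG vs CTGTT ✗; k=6: TTTCTG vs CTGTTA ✗.
Only k = 3 is perfect, so the longest perfect 3' overlap is 3.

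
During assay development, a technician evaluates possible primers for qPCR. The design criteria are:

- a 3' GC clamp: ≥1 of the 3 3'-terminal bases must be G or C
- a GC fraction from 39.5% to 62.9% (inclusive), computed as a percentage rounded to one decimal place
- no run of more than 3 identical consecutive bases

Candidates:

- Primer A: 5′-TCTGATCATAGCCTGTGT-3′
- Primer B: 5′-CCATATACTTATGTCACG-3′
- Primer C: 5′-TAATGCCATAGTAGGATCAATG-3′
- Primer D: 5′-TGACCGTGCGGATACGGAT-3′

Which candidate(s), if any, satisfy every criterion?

Primer A (18 nt, A=3 T=7 G=4 C=4): 3' end TGT has 1 G/C ✓; GC 8/18 = 44.4% ✓; longest run = 2 ✓ — passes.
Primer B (18 nt, A=5 T=6 G=2 C=5): 3' end ACG has 2 G/C ✓; GC 7/18 = 38.9%, outside 39.5–62.9% ✗; longest run = 2 ✓ — fails.
Primer C (22 nt, A=8 T=6 G=5 C=3): 3' end ATG has 1 G/C ✓; GC 8/22 = 36.4%, outside 39.5–62.9% ✗; longest run = 2 ✓ — fails.
Primer D (19 nt, A=4 T=4 G=7 C=4): 3' end GAT has 1 G/C ✓; GC 11/19 = 57.9% ✓; longest run = 2 ✓ — passes.

Primer A and Primer D.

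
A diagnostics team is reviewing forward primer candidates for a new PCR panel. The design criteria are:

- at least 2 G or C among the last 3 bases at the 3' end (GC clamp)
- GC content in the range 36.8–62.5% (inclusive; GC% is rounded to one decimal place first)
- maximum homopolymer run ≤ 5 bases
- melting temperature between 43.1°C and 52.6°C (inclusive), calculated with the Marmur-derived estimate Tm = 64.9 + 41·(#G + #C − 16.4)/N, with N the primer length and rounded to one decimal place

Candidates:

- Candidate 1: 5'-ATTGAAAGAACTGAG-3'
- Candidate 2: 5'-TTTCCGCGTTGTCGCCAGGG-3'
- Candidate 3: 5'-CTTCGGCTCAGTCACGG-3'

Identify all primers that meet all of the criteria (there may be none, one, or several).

Candidate 1 (15 nt, A=7 T=3 G=4 C=1): 3' end GAG has 2 G/C ✓; GC 5/15 = 33.3%, outside 36.8–62.5% ✗; longest run = 3 ✓; Tm = 64.9 + 41·(5 − 16.4)/15 = 33.7°C, outside 43.1–52.6°C ✗ — fails.
Candidate 2 (20 nt, A=1 T=6 G=7 C=6): 3' end GGG has 3 G/C ✓; GC 13/20 = 65.0%, outside 36.8–62.5% ✗; longest run = 3 ✓; Tm = 64.9 + 41·(13 − 16.4)/20 = 57.9°C, outside 43.1–52.6°C ✗ — fails.
Candidate 3 (17 nt, A=2 T=4 G=5 C=6): 3' end CGG has 3 G/C ✓; GC 11/17 = 64.7%, outside 36.8–62.5% ✗; longest run = 2 ✓; Tm = 64.9 + 41·(11 − 16.4)/17 = 51.9°C ✓ — fails.

None of the candidates satisfy all criteria.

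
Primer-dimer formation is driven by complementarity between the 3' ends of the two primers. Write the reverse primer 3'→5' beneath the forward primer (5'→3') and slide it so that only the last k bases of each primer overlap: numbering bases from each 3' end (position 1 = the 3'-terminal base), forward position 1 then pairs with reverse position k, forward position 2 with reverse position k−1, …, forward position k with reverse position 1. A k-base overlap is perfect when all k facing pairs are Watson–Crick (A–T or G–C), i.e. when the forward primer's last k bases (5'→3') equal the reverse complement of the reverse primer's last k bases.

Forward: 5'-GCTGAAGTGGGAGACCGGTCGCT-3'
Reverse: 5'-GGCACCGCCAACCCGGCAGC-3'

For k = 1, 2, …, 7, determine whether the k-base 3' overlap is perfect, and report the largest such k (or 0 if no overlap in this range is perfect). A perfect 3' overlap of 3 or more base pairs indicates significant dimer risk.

Longest perfect overlap: 3 complementary base pairs; significant dimer risk (threshold 3).

Last 7 bases (5'→3') — forward …GGTCGCT, reverse …CGGCAGC.
Reverse complement of the reverse primer's last 7 bases: GCTGCCG; its first k bases are the reverse complement of the reverse primer's last k bases, so a perfect k-base overlap needs the forward primer's last k bases to equal them.
Comparing (forward last k vs required): k=1: T vs G ✗; k=2: CT vs GC ✗; k=3: GCT vs GCT ✓; k=4: CGCT vs GCTG ✗; k=5: TCGCT vs GCTGC ✗; k=6: GTCGCT vs GCTGCC ✗; k=7: GGTCGCT vs GCTGCCG ✗.
Only k = 3 is perfect, so the longest perfect 3' overlap is 3.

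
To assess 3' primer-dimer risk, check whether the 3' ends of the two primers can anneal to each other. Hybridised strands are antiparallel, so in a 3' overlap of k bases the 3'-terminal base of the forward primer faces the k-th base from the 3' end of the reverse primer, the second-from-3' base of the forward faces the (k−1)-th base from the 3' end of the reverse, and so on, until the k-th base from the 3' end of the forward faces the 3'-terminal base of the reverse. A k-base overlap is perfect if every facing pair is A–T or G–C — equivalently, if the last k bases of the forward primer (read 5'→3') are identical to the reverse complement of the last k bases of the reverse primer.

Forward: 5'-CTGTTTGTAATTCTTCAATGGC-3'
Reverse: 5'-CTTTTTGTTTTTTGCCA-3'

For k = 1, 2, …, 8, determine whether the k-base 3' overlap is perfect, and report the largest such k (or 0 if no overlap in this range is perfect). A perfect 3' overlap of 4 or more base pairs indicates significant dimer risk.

Longest perfect overlap: 4 complementary base pairs; significant dimer risk (threshold 4).

Last 8 bases (5'→3') — forward …TCAATGGC, reverse …TTTTGCCA.
Reverse complement of the reverse primer's last 8 bases: TGGCAAAA; its first k bases are the reverse complement of the reverse primer's last k bases, so a perfect k-base overlap needs the forward primer's last k bases to equal them.
Comparing (forward last k vs required): k=1: C vs T ✗; k=2: GC vs TG ✗; k=3: GGC vs TGG ✗; k=4: TGGC vs TGGC ✓; k=5: ATGGC vs TGGCA ✗; k=6: AATGGC vs TGGCAA ✗; k=7: CAATGGC vs TGGCAAA ✗; k=8: TCAATGGC vs TGGCAAAA ✗.
Only k = 4 is perfect, so the longest perfect 3' overlap is 4.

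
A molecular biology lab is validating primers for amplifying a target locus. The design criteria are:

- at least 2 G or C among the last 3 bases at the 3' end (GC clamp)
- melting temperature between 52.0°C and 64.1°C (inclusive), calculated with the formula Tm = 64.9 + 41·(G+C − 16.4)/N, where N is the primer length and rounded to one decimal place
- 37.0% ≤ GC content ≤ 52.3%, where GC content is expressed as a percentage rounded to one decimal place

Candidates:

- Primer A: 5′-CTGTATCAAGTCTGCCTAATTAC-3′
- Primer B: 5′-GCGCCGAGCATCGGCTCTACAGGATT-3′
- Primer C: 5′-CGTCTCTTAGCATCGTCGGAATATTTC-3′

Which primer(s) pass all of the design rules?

None of the candidates satisfy all criteria.

Primer A (23 nt, A=6 T=8 G=3 C=6): 3' end TAC has 1 G/C, need ≥2 ✗; Tm = 64.9 + 41·(9 − 16.4)/23 = 51.7°C, outside 52.0–64.1°C ✗; GC 9/23 = 39.1% ✓ — fails.
Primer B (26 nt, A=5 T=5 G=8 C=8): 3' end ATT has 0 G/C, need ≥2 ✗; Tm = 64.9 + 41·(16 − 16.4)/26 = 64.3°C, outside 52.0–64.1°C ✗; GC 16/26 = 61.5%, outside 37.0–52.3% ✗ — fails.
Primer C (27 nt, A=5 T=10 G=5 C=7): 3' end TTC has 1 G/C, need ≥2 ✗; Tm = 64.9 + 41·(12 − 16.4)/27 = 58.2°C ✓; GC 12/27 = 44.4% ✓ — fails.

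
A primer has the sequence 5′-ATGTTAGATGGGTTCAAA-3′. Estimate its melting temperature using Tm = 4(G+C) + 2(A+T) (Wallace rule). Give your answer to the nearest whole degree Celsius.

48°C

Base counts: A=6, T=6, G=5, C=1 (length 18).
Tm = 2·(6+6) + 4·(5+1) = 2·12 + 4·6 = 24 + 24 = 48°C.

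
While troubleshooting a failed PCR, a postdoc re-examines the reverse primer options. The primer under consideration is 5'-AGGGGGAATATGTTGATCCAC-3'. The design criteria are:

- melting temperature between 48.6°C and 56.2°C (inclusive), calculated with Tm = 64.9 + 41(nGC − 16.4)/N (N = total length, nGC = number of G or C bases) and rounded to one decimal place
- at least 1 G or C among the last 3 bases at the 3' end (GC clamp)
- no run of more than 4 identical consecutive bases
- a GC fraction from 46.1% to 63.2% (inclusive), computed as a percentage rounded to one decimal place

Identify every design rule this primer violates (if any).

Fails: homopolymer run.

Base counts: A=6, T=5, G=7, C=3 (length 21).
Tm: Tm = 64.9 + 41·(10 − 16.4)/21 = 52.4°C ✓
GC clamp: 3' end CAC has 2 G/C ✓
homopolymer run: longest run = 5, exceeds 4 ✗
GC content: GC 10/21 = 47.6% ✓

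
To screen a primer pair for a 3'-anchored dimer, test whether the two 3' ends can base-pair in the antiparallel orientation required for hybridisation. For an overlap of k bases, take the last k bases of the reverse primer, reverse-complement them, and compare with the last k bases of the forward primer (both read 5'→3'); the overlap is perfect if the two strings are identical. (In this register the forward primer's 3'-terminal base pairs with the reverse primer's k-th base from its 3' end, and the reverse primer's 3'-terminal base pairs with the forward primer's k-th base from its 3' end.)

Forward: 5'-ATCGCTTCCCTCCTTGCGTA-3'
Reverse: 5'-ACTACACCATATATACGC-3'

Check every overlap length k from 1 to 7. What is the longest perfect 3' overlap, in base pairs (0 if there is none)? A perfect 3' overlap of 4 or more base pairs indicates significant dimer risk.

Last 7 bases (5'→3') — forward …TTGCGTA, reverse …TATACGC.
Reverse complement of the reverse primer's last 7 bases: GCGTATA; its first k bases are the reverse complement of the reverse primer's last k bases, so a perfect k-base overlap needs the forward primer's last k bases to equal them.
Comparing (forward last k vs required): k=1: A vs G ✗; k=2: TA vs GC ✗; k=3: GTA vs GCG ✗; k=4: CGTA vs GCGT ✗; k=5: GCGTA vs GCGTA ✓; k=6: TGCGTA vs GCGTAT ✗; k=7: TTGCGTA vs GCGTATA ✗.
Only k = 5 is perfect, so the longest perfect 3' overlap is 5.

Longest perfect overlap: 5 complementary base pairs; significant dimer risk (threshold 4).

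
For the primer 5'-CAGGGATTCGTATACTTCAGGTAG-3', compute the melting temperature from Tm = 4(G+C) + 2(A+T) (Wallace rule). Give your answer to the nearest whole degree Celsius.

Base counts: A=6, T=7, G=7, C=4 (length 24).
Tm = 2·(6+7) + 4·(7+4) = 2·13 + 4·11 = 26 + 44 = 70°C.

70°C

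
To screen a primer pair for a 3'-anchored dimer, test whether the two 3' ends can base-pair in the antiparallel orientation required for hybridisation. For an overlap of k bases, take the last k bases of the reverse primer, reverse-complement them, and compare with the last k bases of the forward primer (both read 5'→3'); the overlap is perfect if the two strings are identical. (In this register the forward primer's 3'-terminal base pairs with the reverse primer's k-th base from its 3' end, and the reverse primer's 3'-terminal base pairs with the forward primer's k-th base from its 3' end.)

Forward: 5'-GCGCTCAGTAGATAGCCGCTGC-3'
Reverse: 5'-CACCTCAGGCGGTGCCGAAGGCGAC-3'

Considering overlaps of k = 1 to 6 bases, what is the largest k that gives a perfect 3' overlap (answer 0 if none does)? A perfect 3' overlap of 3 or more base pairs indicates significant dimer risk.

Longest perfect overlap: 0 complementary base pairs; below the dimer-risk threshold (threshold 3).

Last 6 bases (5'→3') — forward …CGCTGC, reverse …GGCGAC.
Reverse complement of the reverse primer's last 6 bases: GTCGCC; its first k bases are the reverse complement of the reverse primer's last k bases, so a perfect k-base overlap needs the forward primer's last k bases to equal them.
Comparing (forward last k vs required): k=1: C vs G ✗; k=2: GC vs GT ✗; k=3: TGC vs GTC ✗; k=4: CTGC vs GTCG ✗; k=5: GCTGC vs GTCGC ✗; k=6: CGCTGC vs GTCGCC ✗.
No overlap length from 1 to 6 is perfect, so the longest perfect 3' overlap is 0.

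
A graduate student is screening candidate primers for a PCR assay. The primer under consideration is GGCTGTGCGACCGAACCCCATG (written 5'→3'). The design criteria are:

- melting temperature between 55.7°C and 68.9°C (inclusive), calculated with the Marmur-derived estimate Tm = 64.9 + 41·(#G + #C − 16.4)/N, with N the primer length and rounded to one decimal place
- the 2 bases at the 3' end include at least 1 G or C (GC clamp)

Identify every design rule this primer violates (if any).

Base counts: A=4, T=3, G=7, C=8 (length 22).
Tm: Tm = 64.9 + 41·(15 − 16.4)/22 = 62.3°C ✓
GC clamp: 3' end TG has 1 G/C ✓

Meets all criteria.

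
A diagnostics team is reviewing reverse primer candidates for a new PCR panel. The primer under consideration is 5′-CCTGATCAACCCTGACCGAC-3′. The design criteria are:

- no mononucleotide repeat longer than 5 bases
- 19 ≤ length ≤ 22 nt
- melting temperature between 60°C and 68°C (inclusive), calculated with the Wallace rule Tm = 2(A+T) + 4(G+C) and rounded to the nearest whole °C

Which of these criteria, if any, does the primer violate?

Meets all criteria.

Base counts: A=5, T=3, G=3, C=9 (length 20).
homopolymer run: longest run = 3 ✓
length: length 20 ✓
Tm: Tm = 2·8 + 4·12 = 64°C ✓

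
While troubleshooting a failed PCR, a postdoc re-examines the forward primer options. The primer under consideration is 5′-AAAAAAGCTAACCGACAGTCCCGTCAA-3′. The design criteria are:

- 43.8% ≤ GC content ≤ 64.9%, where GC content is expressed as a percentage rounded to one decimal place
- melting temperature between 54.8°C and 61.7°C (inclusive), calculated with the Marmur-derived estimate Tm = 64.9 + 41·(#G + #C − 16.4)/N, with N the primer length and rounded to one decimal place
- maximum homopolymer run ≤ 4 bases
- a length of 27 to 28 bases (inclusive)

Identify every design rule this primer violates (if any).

Fails: homopolymer run.

Base counts: A=12, T=3, G=4, C=8 (length 27).
GC content: GC 12/27 = 44.4% ✓
Tm: Tm = 64.9 + 41·(12 − 16.4)/27 = 58.2°C ✓
homopolymer run: longest run = 6, exceeds 4 ✗
length: length 27 ✓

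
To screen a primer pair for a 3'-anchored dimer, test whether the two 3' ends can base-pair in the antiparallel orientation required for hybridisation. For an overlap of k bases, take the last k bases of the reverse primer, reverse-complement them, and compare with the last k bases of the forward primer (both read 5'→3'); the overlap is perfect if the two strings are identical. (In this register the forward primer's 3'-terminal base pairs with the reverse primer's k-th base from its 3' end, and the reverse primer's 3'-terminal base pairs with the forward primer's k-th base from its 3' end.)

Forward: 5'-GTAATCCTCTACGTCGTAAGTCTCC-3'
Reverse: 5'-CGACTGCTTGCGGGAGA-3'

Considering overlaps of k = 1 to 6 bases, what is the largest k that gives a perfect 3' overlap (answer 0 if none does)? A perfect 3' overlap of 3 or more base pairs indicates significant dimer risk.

Last 6 bases (5'→3') — forward …GTCTCC, reverse …GGGAGA.
Reverse complement of the reverse primer's last 6 bases: TCTCCC; its first k bases are the reverse complement of the reverse primer's last k bases, so a perfect k-base overlap needs the forward primer's last k bases to equal them.
Comparing (forward last k vs required): k=1: C vs T ✗; k=2: CC vs TC ✗; k=3: TCC vs TCT ✗; k=4: CTCC vs TCTC ✗; k=5: TCTCC vs TCTCC ✓; k=6: GTCTCC vs TCTCCC ✗.
Only k = 5 is perfect, so the longest perfect 3' overlap is 5.

Longest perfect overlap: 5 complementary base pairs; significant dimer risk (threshold 3).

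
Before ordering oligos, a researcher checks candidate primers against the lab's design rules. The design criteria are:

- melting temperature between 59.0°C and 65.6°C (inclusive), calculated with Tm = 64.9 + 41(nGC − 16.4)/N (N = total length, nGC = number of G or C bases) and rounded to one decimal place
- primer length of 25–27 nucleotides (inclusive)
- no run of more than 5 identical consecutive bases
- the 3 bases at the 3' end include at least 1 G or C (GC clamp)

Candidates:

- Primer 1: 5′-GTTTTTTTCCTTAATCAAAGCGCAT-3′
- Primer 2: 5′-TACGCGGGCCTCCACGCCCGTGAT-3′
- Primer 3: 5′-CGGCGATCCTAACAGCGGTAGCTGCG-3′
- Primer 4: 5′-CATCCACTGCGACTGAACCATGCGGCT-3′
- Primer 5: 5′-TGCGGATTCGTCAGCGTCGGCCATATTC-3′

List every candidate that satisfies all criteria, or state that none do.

Primer 4 only.

Primer 1 (25 nt, A=6 T=11 G=3 C=5): Tm = 64.9 + 41·(8 − 16.4)/25 = 51.1°C, outside 59.0–65.6°C ✗; length 25 ✓; longest run = 7, exceeds 5 ✗; 3' end CAT has 1 G/C ✓ — fails.
Primer 2 (24 nt, A=3 T=4 G=7 C=10): Tm = 64.9 + 41·(17 − 16.4)/24 = 65.9°C, outside 59.0–65.6°C ✗; length 24, outside 25–27 ✗; longest run = 3 ✓; 3' end GAT has 1 G/C ✓ — fails.
Primer 3 (26 nt, A=5 T=4 G=9 C=8): Tm = 64.9 + 41·(17 − 16.4)/26 = 65.8°C, outside 59.0–65.6°C ✗; length 26 ✓; longest run = 2 ✓; 3' end GCG has 3 G/C ✓ — fails.
Primer 4 (27 nt, A=6 T=5 G=6 C=10): Tm = 64.9 + 41·(16 − 16.4)/27 = 64.3°C ✓; length 27 ✓; longest run = 2 ✓; 3' end GCT has 2 G/C ✓ — passes.
Primer 5 (28 nt, A=4 T=8 G=8 C=8): Tm = 64.9 + 41·(16 − 16.4)/28 = 64.3°C ✓; length 28, outside 25–27 ✗; longest run = 2 ✓; 3' end TTC has 1 G/C ✓ — fails.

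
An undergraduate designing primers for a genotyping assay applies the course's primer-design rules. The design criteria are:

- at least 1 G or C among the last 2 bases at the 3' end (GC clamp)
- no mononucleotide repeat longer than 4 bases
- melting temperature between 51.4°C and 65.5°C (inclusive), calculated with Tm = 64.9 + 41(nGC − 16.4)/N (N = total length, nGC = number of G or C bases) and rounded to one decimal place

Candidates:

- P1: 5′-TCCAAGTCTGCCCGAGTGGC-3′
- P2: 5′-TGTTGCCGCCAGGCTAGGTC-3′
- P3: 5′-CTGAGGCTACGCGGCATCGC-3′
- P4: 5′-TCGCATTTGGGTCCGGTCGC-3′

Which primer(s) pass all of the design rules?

P1, P2, P3 and P4.

P1 (20 nt, A=3 T=4 G=6 C=7): 3' end GC has 2 G/C ✓; longest run = 3 ✓; Tm = 64.9 + 41·(13 − 16.4)/20 = 57.9°C ✓ — passes.
P2 (20 nt, A=2 T=5 G=7 C=6): 3' end TC has 1 G/C ✓; longest run = 2 ✓; Tm = 64.9 + 41·(13 − 16.4)/20 = 57.9°C ✓ — passes.
P3 (20 nt, A=3 T=3 G=7 C=7): 3' end GC has 2 G/C ✓; longest run = 2 ✓; Tm = 64.9 + 41·(14 − 16.4)/20 = 60.0°C ✓ — passes.
P4 (20 nt, A=1 T=6 G=7 C=6): 3' end GC has 2 G/C ✓; longest run = 3 ✓; Tm = 64.9 + 41·(13 − 16.4)/20 = 57.9°C ✓ — passes.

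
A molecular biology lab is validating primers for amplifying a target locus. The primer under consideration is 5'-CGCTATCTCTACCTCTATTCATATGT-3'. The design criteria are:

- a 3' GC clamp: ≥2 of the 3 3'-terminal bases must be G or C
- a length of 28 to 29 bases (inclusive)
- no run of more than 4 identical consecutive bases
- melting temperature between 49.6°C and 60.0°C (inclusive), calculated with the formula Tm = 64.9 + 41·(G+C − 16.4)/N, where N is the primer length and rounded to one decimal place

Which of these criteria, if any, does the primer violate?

Fails: GC clamp, length.

Base counts: A=5, T=11, G=2, C=8 (length 26).
GC clamp: 3' end TGT has 1 G/C, need ≥2 ✗
length: length 26, outside 28–29 ✗
homopolymer run: longest run = 2 ✓
Tm: Tm = 64.9 + 41·(10 − 16.4)/26 = 54.8°C ✓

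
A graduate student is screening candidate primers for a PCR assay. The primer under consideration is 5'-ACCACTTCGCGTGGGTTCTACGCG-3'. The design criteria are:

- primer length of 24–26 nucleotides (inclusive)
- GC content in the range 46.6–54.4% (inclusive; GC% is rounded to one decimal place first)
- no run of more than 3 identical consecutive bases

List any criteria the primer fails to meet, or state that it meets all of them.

Base counts: A=3, T=6, G=7, C=8 (length 24).
length: length 24 ✓
GC content: GC 15/24 = 62.5%, outside 46.6–54.4% ✗
homopolymer run: longest run = 3 ✓

Fails: GC content.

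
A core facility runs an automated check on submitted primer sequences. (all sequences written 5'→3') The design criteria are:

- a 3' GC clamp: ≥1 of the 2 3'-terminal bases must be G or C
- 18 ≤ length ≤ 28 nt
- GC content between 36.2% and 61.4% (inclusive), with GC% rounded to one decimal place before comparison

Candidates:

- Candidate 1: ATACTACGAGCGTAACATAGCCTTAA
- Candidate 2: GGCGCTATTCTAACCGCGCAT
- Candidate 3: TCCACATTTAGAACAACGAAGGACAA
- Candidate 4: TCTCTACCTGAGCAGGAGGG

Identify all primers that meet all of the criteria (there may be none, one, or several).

Candidate 1 (26 nt, A=10 T=6 G=4 C=6): 3' end AA has 0 G/C, need ≥1 ✗; length 26 ✓; GC 10/26 = 38.5% ✓ — fails.
Candidate 2 (21 nt, A=4 T=5 G=5 C=7): 3' end AT has 0 G/C, need ≥1 ✗; length 21 ✓; GC 12/21 = 57.1% ✓ — fails.
Candidate 3 (26 nt, A=12 T=4 G=4 C=6): 3' end AA has 0 G/C, need ≥1 ✗; length 26 ✓; GC 10/26 = 38.5% ✓ — fails.
Candidate 4 (20 nt, A=4 T=4 G=7 C=5): 3' end GG has 2 G/C ✓; length 20 ✓; GC 12/20 = 60.0% ✓ — passes.

Candidate 4 only.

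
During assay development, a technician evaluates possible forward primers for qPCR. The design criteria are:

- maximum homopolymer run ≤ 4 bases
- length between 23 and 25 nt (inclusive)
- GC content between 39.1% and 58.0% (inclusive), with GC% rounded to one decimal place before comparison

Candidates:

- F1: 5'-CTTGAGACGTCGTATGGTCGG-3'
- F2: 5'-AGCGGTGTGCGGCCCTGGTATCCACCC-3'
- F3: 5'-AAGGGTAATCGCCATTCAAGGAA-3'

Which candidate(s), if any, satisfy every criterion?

F1 (21 nt, A=3 T=6 G=8 C=4): longest run = 2 ✓; length 21, outside 23–25 ✗; GC 12/21 = 57.1% ✓ — fails.
F2 (27 nt, A=3 T=5 G=9 C=10): longest run = 3 ✓; length 27, outside 23–25 ✗; GC 19/27 = 70.4%, outside 39.1–58.0% ✗ — fails.
F3 (23 nt, A=9 T=4 G=6 C=4): longest run = 3 ✓; length 23 ✓; GC 10/23 = 43.5% ✓ — passes.

F3 only.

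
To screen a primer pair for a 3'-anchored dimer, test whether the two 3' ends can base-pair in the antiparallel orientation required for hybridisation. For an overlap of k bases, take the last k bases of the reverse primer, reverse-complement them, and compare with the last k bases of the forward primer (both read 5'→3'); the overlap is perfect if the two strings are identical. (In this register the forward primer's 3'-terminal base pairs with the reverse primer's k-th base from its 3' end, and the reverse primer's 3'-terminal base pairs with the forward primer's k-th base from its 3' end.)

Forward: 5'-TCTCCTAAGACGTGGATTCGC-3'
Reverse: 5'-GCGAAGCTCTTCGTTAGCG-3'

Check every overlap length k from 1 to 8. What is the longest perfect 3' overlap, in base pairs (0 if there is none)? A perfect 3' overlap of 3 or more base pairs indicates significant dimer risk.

Longest perfect overlap: 3 complementary base pairs; significant dimer risk (threshold 3).

Last 8 bases (5'→3') — forward …GGATTCGC, reverse …CGTTAGCG.
Reverse complement of the reverse primer's last 8 bases: CGCTAACG; its first k bases are the reverse complement of the reverse primer's last k bases, so a perfect k-base overlap needs the forward primer's last k bases to equal them.
Comparing (forward last k vs required): k=1: C vs C ✓; k=2: GC vs CG ✗; k=3: CGC vs CGC ✓; k=4: TCGC vs CGCT ✗; k=5: TTCGC vs CGCTA ✗; k=6: ATTCGC vs CGCTAA ✗; k=7: GATTCGC vs CGCTAAC ✗; k=8: GGATTCGC vs CGCTAACG ✗.
Perfect overlaps at k = 1, 3; the largest is 3.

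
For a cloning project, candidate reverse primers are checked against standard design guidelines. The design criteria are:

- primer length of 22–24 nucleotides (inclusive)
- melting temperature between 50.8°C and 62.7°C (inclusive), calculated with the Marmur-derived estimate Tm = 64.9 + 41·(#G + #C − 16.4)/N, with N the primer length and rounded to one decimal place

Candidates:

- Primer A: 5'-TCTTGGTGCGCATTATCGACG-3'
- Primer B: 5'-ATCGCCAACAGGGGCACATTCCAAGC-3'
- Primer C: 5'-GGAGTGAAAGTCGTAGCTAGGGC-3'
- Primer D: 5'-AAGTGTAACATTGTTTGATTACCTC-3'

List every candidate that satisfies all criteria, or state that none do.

Primer A (21 nt, A=3 T=7 G=6 C=5): length 21, outside 22–24 ✗; Tm = 64.9 + 41·(11 − 16.4)/21 = 54.4°C ✓ — fails.
Primer B (26 nt, A=8 T=3 G=6 C=9): length 26, outside 22–24 ✗; Tm = 64.9 + 41·(15 − 16.4)/26 = 62.7°C ✓ — fails.
Primer C (23 nt, A=6 T=4 G=10 C=3): length 23 ✓; Tm = 64.9 + 41·(13 − 16.4)/23 = 58.8°C ✓ — passes.
Primer D (25 nt, A=7 T=10 G=4 C=4): length 25, outside 22–24 ✗; Tm = 64.9 + 41·(8 − 16.4)/25 = 51.1°C ✓ — fails.

Primer C only.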